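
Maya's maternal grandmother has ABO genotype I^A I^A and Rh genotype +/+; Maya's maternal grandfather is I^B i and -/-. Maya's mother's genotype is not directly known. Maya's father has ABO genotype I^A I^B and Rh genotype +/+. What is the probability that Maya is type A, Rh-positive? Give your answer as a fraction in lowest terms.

Maya's mother's ABO genotype from I^A I^A × I^B i: 1/2 I^A I^B, 1/2 I^A i.
Crossing each possibility with the father I^A I^B and summing P(type A): 1/2·1/4 + 1/2·1/2 = 3/8.
Similarly for Rh via the mother's Rh distribution: P(Rh+) = 1.
Independent loci: 3/8 × 1 = 3/8.

3/8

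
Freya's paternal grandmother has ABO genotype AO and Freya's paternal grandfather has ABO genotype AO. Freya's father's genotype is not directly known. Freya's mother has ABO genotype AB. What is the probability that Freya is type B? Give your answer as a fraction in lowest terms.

Freya's father's ABO genotype from AO × AO: 1/4 AA, 1/2 AO, 1/4 OO.
Crossing each possibility with the mother AB and summing P(type B): 1/4·0 + 1/2·1/4 + 1/4·1/2 = 1/4.

1/4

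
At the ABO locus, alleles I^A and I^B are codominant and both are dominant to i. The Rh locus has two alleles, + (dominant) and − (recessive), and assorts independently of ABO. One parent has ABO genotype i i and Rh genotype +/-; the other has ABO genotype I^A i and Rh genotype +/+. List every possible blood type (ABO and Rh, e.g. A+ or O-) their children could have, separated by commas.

Gametes from i i × I^A i give offspring ABO genotypes I^A i, i i, i.e. phenotypes O, A.
Rh cross +/- × +/+ → phenotypes Rh+.
Combining independently: O+, A+.

O+, A+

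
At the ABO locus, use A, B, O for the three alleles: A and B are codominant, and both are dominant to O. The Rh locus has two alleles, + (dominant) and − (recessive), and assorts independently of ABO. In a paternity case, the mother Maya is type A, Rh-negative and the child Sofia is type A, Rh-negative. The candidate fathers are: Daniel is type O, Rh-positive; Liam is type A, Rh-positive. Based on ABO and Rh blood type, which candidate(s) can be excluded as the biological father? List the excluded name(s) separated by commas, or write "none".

A candidate is excluded only if no genotype consistent with his phenotype could produce a type A, Rh-negative child with a type A, Rh-negative mother.
Every candidate has at least one consistent genotype combination, so none can be excluded.

none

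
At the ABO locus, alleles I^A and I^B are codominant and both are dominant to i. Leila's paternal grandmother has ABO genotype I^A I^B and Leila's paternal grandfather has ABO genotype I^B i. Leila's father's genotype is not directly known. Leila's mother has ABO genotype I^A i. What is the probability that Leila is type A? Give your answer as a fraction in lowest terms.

3/8

Leila's father's ABO genotype from I^A I^B × I^B i: 1/4 I^A I^B, 1/4 I^A i, 1/4 I^B I^B, 1/4 I^B i.
Crossing each possibility with the mother I^A i and summing P(type A): 1/4·1/2 + 1/4·3/4 + 1/4·0 + 1/4·1/4 = 3/8.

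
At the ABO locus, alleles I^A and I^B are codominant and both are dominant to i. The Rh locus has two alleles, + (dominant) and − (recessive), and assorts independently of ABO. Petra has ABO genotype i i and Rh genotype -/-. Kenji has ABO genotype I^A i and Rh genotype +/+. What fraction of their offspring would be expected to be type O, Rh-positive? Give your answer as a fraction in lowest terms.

1/2

ABO cross i i × I^A i → offspring phenotypes: 1/2 O, 1/2 A.
Rh cross -/- × +/+ → 1 Rh+.
Independent loci: P(type O, Rh-positive) = 1/2 × 1 = 1/2.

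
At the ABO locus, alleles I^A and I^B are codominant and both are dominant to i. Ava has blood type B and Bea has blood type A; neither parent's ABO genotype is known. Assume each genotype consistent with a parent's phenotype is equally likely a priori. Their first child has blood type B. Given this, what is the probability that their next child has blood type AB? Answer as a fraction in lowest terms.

Possible genotypes: Ava ∈ {I^B I^B, I^B i}; Bea ∈ {I^A I^A, I^A i}.
Weight each parental genotype pair by prior × P(type-B child):
  I^B I^B × I^A i: posterior weight 2/3; P(next child type AB) = 1/2.
  I^B i × I^A i: posterior weight 1/3; P(next child type AB) = 1/4.
Weighted sum = 5/12.

5/12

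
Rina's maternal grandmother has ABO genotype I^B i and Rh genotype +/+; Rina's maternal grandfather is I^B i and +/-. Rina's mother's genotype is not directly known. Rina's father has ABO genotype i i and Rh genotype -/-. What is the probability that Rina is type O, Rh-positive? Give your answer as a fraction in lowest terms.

Rina's mother's ABO genotype from I^B i × I^B i: 1/4 I^B I^B, 1/2 I^B i, 1/4 i i.
Crossing each possibility with the father i i and summing P(type O): 1/4·0 + 1/2·1/2 + 1/4·1 = 1/2.
Similarly for Rh via the mother's Rh distribution: P(Rh+) = 3/4.
Independent loci: 1/2 × 3/4 = 3/8.

3/8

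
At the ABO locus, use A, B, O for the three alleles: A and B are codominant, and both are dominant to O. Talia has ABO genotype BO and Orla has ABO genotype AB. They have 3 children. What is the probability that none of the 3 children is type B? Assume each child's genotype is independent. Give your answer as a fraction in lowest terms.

1/8

ABO cross BO × AB → 1/4 A, 1/2 B, 1/4 AB.
So P(type B) = 1/2 per child.
P(not type B) = 1/2 for one child; (1/2)^3 = 1/8.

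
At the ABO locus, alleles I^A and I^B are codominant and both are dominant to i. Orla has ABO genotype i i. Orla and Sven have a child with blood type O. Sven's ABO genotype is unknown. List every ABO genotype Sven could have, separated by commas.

I^A i, I^B i, i i

For each candidate genotype of Sven, check whether crossing it with i i can produce every observed child phenotype.
  I^A I^A → possible child types {A} ✗
  I^A I^B → possible child types {A, B} ✗
  I^A i → possible child types {O, A} ✓
  I^B I^B → possible child types {B} ✗
  I^B i → possible child types {O, B} ✓
  i i → possible child types {O} ✓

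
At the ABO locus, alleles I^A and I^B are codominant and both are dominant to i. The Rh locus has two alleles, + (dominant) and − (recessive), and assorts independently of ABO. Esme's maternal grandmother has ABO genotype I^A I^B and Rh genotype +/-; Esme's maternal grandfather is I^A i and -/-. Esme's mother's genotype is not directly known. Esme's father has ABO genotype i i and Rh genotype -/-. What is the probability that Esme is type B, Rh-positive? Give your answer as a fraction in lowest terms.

Esme's mother's ABO genotype from I^A I^B × I^A i: 1/4 I^A I^A, 1/4 I^A I^B, 1/4 I^A i, 1/4 I^B i.
Crossing each possibility with the father i i and summing P(type B): 1/4·0 + 1/4·1/2 + 1/4·0 + 1/4·1/2 = 1/4.
Similarly for Rh via the mother's Rh distribution: P(Rh+) = 1/4.
Independent loci: 1/4 × 1/4 = 1/16.

1/16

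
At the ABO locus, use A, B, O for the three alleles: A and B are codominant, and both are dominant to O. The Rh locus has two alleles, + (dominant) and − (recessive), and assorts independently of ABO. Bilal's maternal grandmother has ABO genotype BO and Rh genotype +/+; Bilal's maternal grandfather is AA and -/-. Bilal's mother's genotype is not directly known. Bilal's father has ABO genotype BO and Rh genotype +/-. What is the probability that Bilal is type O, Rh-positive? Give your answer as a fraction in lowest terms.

3/32

Bilal's mother's ABO genotype from BO × AA: 1/2 AB, 1/2 AO.
Crossing each possibility with the father BO and summing P(type O): 1/2·0 + 1/2·1/4 = 1/8.
Similarly for Rh via the mother's Rh distribution: P(Rh+) = 3/4.
Independent loci: 1/8 × 3/4 = 3/32.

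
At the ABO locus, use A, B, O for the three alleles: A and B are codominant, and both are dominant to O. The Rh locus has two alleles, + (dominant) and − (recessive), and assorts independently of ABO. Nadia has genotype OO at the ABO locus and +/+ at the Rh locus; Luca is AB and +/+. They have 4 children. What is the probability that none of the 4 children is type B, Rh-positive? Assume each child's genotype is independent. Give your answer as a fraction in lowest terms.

ABO cross OO × AB → 1/2 A, 1/2 B.
Rh cross +/+ × +/+ → 1 Rh+; so P(type B, Rh-positive) = 1/2 × 1 = 1/2 per child.
P(not type B, Rh-positive) = 1/2 for one child; (1/2)^4 = 1/16.

1/16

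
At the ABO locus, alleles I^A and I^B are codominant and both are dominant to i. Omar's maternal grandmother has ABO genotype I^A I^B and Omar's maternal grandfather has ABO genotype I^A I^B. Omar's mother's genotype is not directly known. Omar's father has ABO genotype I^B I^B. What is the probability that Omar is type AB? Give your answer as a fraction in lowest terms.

Omar's mother's ABO genotype from I^A I^B × I^A I^B: 1/4 I^A I^A, 1/2 I^A I^B, 1/4 I^B I^B.
Crossing each possibility with the father I^B I^B and summing P(type AB): 1/4·1 + 1/2·1/2 + 1/4·0 = 1/2.

1/2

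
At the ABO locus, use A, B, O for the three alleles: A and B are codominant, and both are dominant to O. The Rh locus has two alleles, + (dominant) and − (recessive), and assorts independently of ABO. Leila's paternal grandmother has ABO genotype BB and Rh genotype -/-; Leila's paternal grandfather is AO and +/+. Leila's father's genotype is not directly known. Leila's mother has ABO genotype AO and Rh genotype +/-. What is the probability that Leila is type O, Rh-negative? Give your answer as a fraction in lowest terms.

1/32

Leila's father's ABO genotype from BB × AO: 1/2 AB, 1/2 BO.
Crossing each possibility with the mother AO and summing P(type O): 1/2·0 + 1/2·1/4 = 1/8.
Similarly for Rh via the father's Rh distribution: P(Rh-) = 1/4.
Independent loci: 1/8 × 1/4 = 1/32.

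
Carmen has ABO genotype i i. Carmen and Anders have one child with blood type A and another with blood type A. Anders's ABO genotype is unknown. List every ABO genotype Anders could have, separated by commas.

I^A I^A, I^A I^B, I^A i

For each candidate genotype of Anders, check whether crossing it with i i can produce every observed child phenotype.
  I^A I^A → possible child types {A} ✓
  I^A I^B → possible child types {A, B} ✓
  I^A i → possible child types {O, A} ✓
  I^B I^B → possible child types {B} ✗
  I^B i → possible child types {O, B} ✗
  i i → possible child types {O} ✗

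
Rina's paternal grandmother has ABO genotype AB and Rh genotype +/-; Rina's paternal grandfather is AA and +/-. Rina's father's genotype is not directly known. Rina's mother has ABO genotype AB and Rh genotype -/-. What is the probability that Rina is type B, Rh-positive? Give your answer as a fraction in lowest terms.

Rina's father's ABO genotype from AB × AA: 1/2 AA, 1/2 AB.
Crossing each possibility with the mother AB and summing P(type B): 1/2·0 + 1/2·1/4 = 1/8.
Similarly for Rh via the father's Rh distribution: P(Rh+) = 1/2.
Independent loci: 1/8 × 1/2 = 1/16.

1/16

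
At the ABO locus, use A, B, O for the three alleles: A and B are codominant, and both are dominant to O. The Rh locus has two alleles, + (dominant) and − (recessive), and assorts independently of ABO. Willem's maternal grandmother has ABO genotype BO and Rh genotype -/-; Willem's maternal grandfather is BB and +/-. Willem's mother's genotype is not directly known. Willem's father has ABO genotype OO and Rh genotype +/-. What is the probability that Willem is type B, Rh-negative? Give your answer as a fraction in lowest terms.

Willem's mother's ABO genotype from BO × BB: 1/2 BB, 1/2 BO.
Crossing each possibility with the father OO and summing P(type B): 1/2·1 + 1/2·1/2 = 3/4.
Similarly for Rh via the mother's Rh distribution: P(Rh-) = 3/8.
Independent loci: 3/4 × 3/8 = 9/32.

9/32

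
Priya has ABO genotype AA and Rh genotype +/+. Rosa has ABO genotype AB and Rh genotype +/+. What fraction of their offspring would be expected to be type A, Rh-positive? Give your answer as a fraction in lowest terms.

ABO cross AA × AB → offspring phenotypes: 1/2 A, 1/2 AB.
Rh cross +/+ × +/+ → 1 Rh+.
Independent loci: P(type A, Rh-positive) = 1/2 × 1 = 1/2.

1/2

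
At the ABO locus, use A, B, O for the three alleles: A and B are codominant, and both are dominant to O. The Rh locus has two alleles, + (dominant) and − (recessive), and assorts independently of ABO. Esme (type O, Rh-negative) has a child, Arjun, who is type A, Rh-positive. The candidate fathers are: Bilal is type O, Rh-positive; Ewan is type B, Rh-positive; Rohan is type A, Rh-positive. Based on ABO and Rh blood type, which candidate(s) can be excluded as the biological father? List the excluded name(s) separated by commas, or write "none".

A candidate is excluded only if no genotype consistent with his phenotype could produce a type A, Rh-positive child with a type O, Rh-negative mother.
Bilal (type O, Rh+): no genotype consistent with that phenotype can produce a type-A Rh+ child with a type-O mother.
Ewan (type B, Rh+): no genotype consistent with that phenotype can produce a type-A Rh+ child with a type-O mother.

Bilal, Ewan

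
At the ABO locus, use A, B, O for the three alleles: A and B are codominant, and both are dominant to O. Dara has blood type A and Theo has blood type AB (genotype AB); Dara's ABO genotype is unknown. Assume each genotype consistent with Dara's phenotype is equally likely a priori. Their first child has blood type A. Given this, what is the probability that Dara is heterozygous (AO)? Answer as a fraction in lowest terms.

Possible genotypes: Dara ∈ {AA, AO}; Theo ∈ {AB}.
Weight each parental genotype pair by prior × P(type-A child):
  AA × AB: posterior weight 1/2.
  AO × AB: posterior weight 1/2.
Sum the posterior weight over pairs where Dara is AO: 1/2.

1/2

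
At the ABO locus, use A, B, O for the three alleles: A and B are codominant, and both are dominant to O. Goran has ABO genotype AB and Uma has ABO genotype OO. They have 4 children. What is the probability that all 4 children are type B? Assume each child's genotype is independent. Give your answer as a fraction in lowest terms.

ABO cross AB × OO → 1/2 A, 1/2 B.
So P(type B) = 1/2 per child.
All 4 independent: (1/2)^4 = 1/16.

1/16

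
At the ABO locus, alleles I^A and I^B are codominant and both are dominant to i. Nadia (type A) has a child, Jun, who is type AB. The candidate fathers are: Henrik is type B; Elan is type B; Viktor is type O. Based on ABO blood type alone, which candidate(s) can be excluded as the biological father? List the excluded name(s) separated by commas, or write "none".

A candidate is excluded only if no genotype consistent with his phenotype could produce a type AB child with a type A mother.
Viktor (type O): no genotype consistent with that phenotype can produce a type-AB child with a type-A mother.

Viktor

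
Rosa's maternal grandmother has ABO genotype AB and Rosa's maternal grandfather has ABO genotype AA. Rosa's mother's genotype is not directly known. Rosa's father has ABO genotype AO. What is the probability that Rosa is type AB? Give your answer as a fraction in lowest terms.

1/8

Rosa's mother's ABO genotype from AB × AA: 1/2 AA, 1/2 AB.
Crossing each possibility with the father AO and summing P(type AB): 1/2·0 + 1/2·1/4 = 1/8.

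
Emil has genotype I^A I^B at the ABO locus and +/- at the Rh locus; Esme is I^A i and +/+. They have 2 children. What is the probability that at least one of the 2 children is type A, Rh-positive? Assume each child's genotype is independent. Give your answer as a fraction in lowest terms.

ABO cross I^A I^B × I^A i → 1/2 A, 1/4 B, 1/4 AB.
Rh cross +/- × +/+ → 1 Rh+; so P(type A, Rh-positive) = 1/2 × 1 = 1/2 per child.
P(none) = (1/2)^2 = 1/4; P(at least one) = 1 − 1/4 = 3/4.

3/4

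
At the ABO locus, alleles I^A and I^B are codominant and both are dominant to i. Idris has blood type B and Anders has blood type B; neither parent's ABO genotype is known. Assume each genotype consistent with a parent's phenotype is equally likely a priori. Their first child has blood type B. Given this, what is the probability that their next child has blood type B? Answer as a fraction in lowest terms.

19/20

Possible genotypes: Idris ∈ {I^B I^B, I^B i}; Anders ∈ {I^B I^B, I^B i}.
Weight each parental genotype pair by prior × P(type-B child):
  I^B I^B × I^B I^B: posterior weight 4/15; P(next child type B) = 1.
  I^B I^B × I^B i: posterior weight 4/15; P(next child type B) = 1.
  I^B i × I^B I^B: posterior weight 4/15; P(next child type B) = 1.
  I^B i × I^B i: posterior weight 1/5; P(next child type B) = 3/4.
Weighted sum = 19/20.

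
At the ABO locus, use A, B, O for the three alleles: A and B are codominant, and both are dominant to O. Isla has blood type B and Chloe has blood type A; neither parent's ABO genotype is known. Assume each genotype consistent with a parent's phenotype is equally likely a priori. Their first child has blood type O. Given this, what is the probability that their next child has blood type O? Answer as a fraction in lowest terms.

1/4

Possible genotypes: Isla ∈ {BB, BO}; Chloe ∈ {AA, AO}.
Weight each parental genotype pair by prior × P(type-O child):
  BO × AO: posterior weight 1; P(next child type O) = 1/4.
Weighted sum = 1/4.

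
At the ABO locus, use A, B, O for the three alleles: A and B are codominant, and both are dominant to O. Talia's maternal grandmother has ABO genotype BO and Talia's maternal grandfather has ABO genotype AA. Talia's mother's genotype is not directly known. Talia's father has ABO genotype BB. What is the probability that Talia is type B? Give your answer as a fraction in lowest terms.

1/2

Talia's mother's ABO genotype from BO × AA: 1/2 AB, 1/2 AO.
Crossing each possibility with the father BB and summing P(type B): 1/2·1/2 + 1/2·1/2 = 1/2.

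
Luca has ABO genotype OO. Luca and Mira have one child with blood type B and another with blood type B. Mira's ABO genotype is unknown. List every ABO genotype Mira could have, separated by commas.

For each candidate genotype of Mira, check whether crossing it with OO can produce every observed child phenotype.
  AA → possible child types {A} ✗
  AB → possible child types {A, B} ✓
  AO → possible child types {O, A} ✗
  BB → possible child types {B} ✓
  BO → possible child types {O, B} ✓
  OO → possible child types {O} ✗

AB, BB, BO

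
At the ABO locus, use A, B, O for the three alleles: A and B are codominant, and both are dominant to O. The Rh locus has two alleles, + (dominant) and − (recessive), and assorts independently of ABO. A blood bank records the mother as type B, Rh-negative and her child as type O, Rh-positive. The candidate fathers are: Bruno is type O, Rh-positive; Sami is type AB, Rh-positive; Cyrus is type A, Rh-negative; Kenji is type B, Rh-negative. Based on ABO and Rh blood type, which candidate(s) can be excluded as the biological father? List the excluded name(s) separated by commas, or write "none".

Sami, Cyrus, Kenji

A candidate is excluded only if no genotype consistent with his phenotype could produce a type O, Rh-positive child with a type B, Rh-negative mother.
Sami (type AB, Rh+): no genotype consistent with that phenotype can produce a type-O Rh+ child with a type-B mother.
Cyrus (type A, Rh-): no genotype consistent with that phenotype can produce a type-O Rh+ child with a type-B mother.
Kenji (type B, Rh-): no genotype consistent with that phenotype can produce a type-O Rh+ child with a type-B mother.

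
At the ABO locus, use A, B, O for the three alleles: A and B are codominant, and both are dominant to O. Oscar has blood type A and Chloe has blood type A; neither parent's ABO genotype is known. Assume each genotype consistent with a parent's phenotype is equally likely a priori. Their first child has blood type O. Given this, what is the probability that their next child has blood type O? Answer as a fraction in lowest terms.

1/4

Possible genotypes: Oscar ∈ {AA, AO}; Chloe ∈ {AA, AO}.
Weight each parental genotype pair by prior × P(type-O child):
  AO × AO: posterior weight 1; P(next child type O) = 1/4.
Weighted sum = 1/4.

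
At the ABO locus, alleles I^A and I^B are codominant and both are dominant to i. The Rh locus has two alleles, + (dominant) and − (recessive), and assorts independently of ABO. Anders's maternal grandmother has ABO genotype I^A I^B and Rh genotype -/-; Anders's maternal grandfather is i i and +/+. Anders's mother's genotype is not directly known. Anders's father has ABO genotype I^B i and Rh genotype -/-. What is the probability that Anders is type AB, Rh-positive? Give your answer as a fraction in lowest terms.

Anders's mother's ABO genotype from I^A I^B × i i: 1/2 I^A i, 1/2 I^B i.
Crossing each possibility with the father I^B i and summing P(type AB): 1/2·1/4 + 1/2·0 = 1/8.
Similarly for Rh via the mother's Rh distribution: P(Rh+) = 1/2.
Independent loci: 1/8 × 1/2 = 1/16.

1/16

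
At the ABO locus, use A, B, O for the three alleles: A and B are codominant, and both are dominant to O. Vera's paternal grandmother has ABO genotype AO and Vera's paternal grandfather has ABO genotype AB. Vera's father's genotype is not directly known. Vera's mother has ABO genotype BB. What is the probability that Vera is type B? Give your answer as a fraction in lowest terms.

Vera's father's ABO genotype from AO × AB: 1/4 AA, 1/4 AB, 1/4 AO, 1/4 BO.
Crossing each possibility with the mother BB and summing P(type B): 1/4·0 + 1/4·1/2 + 1/4·1/2 + 1/4·1 = 1/2.

1/2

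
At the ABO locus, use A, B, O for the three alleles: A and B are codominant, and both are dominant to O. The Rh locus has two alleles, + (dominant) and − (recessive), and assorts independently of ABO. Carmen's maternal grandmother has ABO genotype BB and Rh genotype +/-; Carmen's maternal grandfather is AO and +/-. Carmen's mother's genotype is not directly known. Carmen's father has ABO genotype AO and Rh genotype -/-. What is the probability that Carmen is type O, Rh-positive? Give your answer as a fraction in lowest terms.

Carmen's mother's ABO genotype from BB × AO: 1/2 AB, 1/2 BO.
Crossing each possibility with the father AO and summing P(type O): 1/2·0 + 1/2·1/4 = 1/8.
Similarly for Rh via the mother's Rh distribution: P(Rh+) = 1/2.
Independent loci: 1/8 × 1/2 = 1/16.

1/16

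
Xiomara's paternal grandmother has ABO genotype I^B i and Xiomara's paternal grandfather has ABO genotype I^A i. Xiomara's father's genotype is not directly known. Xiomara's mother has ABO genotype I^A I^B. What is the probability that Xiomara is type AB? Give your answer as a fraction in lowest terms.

1/4

Xiomara's father's ABO genotype from I^B i × I^A i: 1/4 I^A I^B, 1/4 I^A i, 1/4 I^B i, 1/4 i i.
Crossing each possibility with the mother I^A I^B and summing P(type AB): 1/4·1/2 + 1/4·1/4 + 1/4·1/4 + 1/4·0 = 1/4.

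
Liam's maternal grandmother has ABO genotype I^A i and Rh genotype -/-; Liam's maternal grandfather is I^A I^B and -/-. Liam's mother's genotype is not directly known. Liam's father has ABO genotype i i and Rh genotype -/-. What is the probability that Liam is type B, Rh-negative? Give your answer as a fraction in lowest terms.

Liam's mother's ABO genotype from I^A i × I^A I^B: 1/4 I^A I^A, 1/4 I^A I^B, 1/4 I^A i, 1/4 I^B i.
Crossing each possibility with the father i i and summing P(type B): 1/4·0 + 1/4·1/2 + 1/4·0 + 1/4·1/2 = 1/4.
Similarly for Rh via the mother's Rh distribution: P(Rh-) = 1.
Independent loci: 1/4 × 1 = 1/4.

1/4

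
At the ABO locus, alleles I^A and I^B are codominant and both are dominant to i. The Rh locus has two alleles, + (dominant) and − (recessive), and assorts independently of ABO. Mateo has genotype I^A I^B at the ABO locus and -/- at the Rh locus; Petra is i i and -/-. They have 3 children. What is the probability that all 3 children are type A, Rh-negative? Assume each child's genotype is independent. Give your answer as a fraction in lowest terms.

ABO cross I^A I^B × i i → 1/2 A, 1/2 B.
Rh cross -/- × -/- → 1 Rh-; so P(type A, Rh-negative) = 1/2 × 1 = 1/2 per child.
All 3 independent: (1/2)^3 = 1/8.

1/8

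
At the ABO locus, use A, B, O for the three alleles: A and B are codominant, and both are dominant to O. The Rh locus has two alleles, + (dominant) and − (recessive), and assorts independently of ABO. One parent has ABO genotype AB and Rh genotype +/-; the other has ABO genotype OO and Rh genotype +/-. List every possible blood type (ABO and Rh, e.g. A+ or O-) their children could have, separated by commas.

Gametes from AB × OO give offspring ABO genotypes AO, BO, i.e. phenotypes A, B.
Rh cross +/- × +/- → phenotypes Rh+, Rh-.
Combining independently: A+, A-, B+, B-.

A+, A-, B+, B-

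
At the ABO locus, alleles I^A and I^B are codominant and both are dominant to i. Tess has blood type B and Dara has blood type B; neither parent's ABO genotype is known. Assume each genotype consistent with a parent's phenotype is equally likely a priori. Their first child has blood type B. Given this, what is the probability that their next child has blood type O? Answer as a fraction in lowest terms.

Possible genotypes: Tess ∈ {I^B I^B, I^B i}; Dara ∈ {I^B I^B, I^B i}.
Weight each parental genotype pair by prior × P(type-B child):
  I^B I^B × I^B I^B: posterior weight 4/15; P(next child type O) = 0.
  I^B I^B × I^B i: posterior weight 4/15; P(next child type O) = 0.
  I^B i × I^B I^B: posterior weight 4/15; P(next child type O) = 0.
  I^B i × I^B i: posterior weight 1/5; P(next child type O) = 1/4.
Weighted sum = 1/20.

1/20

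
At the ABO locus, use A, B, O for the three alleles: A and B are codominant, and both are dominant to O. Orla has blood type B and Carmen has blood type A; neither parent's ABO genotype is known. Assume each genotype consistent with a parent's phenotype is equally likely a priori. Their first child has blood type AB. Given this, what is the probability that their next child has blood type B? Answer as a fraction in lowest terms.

Possible genotypes: Orla ∈ {BB, BO}; Carmen ∈ {AA, AO}.
Weight each parental genotype pair by prior × P(type-AB child):
  BB × AA: posterior weight 4/9; P(next child type B) = 0.
  BB × AO: posterior weight 2/9; P(next child type B) = 1/2.
  BO × AA: posterior weight 2/9; P(next child type B) = 0.
  BO × AO: posterior weight 1/9; P(next child type B) = 1/4.
Weighted sum = 5/36.

5/36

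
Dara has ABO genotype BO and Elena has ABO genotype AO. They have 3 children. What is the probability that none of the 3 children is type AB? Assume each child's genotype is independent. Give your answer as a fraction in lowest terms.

27/64

ABO cross BO × AO → 1/4 O, 1/4 A, 1/4 B, 1/4 AB.
So P(type AB) = 1/4 per child.
P(not type AB) = 3/4 for one child; (3/4)^3 = 27/64.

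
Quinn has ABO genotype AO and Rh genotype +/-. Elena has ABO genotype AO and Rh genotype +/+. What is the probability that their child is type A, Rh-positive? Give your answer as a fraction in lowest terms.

ABO cross AO × AO → offspring phenotypes: 1/4 O, 3/4 A.
Rh cross +/- × +/+ → 1 Rh+.
Independent loci: P(type A, Rh-positive) = 3/4 × 1 = 3/4.

3/4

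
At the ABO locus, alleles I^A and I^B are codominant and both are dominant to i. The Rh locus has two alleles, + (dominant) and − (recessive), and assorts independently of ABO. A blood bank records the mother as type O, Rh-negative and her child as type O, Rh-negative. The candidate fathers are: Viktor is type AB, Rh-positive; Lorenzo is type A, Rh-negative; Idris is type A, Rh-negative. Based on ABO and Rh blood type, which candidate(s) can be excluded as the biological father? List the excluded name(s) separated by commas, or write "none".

Viktor

A candidate is excluded only if no genotype consistent with his phenotype could produce a type O, Rh-negative child with a type O, Rh-negative mother.
Viktor (type AB, Rh+): no genotype consistent with that phenotype can produce a type-O Rh- child with a type-O mother.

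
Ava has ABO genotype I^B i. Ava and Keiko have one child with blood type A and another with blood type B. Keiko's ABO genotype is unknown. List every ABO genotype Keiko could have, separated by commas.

I^A I^B, I^A i

For each candidate genotype of Keiko, check whether crossing it with I^B i can produce every observed child phenotype.
  I^A I^A → possible child types {A, AB} ✗
  I^A I^B → possible child types {A, B, AB} ✓
  I^A i → possible child types {O, A, B, AB} ✓
  I^B I^B → possible child types {B} ✗
  I^B i → possible child types {O, B} ✗
  i i → possible child types {O, B} ✗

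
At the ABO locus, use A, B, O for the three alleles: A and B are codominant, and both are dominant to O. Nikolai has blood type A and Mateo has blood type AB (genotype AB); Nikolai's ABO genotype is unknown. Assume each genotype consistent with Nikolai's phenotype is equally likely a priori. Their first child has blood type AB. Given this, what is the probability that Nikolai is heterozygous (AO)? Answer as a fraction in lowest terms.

Possible genotypes: Nikolai ∈ {AA, AO}; Mateo ∈ {AB}.
Weight each parental genotype pair by prior × P(type-AB child):
  AA × AB: posterior weight 2/3.
  AO × AB: posterior weight 1/3.
Sum the posterior weight over pairs where Nikolai is AO: 1/3.

1/3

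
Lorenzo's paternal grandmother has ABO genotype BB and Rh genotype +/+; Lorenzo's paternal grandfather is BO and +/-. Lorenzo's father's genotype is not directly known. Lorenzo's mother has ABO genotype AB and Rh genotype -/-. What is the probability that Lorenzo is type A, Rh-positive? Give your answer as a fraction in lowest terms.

3/32

Lorenzo's father's ABO genotype from BB × BO: 1/2 BB, 1/2 BO.
Crossing each possibility with the mother AB and summing P(type A): 1/2·0 + 1/2·1/4 = 1/8.
Similarly for Rh via the father's Rh distribution: P(Rh+) = 3/4.
Independent loci: 1/8 × 3/4 = 3/32.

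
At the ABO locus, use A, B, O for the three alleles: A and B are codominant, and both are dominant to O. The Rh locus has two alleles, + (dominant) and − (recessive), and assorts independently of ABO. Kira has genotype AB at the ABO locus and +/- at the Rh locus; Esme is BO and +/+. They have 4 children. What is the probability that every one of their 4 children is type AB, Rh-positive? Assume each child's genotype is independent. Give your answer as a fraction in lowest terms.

ABO cross AB × BO → 1/4 A, 1/2 B, 1/4 AB.
Rh cross +/- × +/+ → 1 Rh+; so P(type AB, Rh-positive) = 1/4 × 1 = 1/4 per child.
All 4 independent: (1/4)^4 = 1/256.

1/256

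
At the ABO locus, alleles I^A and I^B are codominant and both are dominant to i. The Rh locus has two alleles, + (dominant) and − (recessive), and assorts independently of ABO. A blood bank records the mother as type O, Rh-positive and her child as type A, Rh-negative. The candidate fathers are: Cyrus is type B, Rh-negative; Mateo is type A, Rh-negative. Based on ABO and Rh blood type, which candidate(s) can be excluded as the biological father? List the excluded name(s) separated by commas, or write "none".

Cyrus

A candidate is excluded only if no genotype consistent with his phenotype could produce a type A, Rh-negative child with a type O, Rh-positive mother.
Cyrus (type B, Rh-): no genotype consistent with that phenotype can produce a type-A Rh- child with a type-O mother.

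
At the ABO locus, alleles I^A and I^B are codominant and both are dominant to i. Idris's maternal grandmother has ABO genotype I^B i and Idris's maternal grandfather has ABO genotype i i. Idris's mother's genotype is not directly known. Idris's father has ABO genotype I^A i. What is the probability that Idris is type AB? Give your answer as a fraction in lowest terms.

Idris's mother's ABO genotype from I^B i × i i: 1/2 I^B i, 1/2 i i.
Crossing each possibility with the father I^A i and summing P(type AB): 1/2·1/4 + 1/2·0 = 1/8.

1/8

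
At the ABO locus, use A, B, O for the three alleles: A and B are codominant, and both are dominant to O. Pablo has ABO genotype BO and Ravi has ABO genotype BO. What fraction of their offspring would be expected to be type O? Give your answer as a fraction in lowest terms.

ABO cross BO × BO → offspring phenotypes: 1/4 O, 3/4 B.
So P(type O) = 1/4.

1/4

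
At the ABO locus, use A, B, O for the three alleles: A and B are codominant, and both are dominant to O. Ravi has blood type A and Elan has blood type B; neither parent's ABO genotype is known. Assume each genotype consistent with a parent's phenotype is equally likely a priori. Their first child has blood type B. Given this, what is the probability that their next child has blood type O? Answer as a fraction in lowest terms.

Possible genotypes: Ravi ∈ {AA, AO}; Elan ∈ {BB, BO}.
Weight each parental genotype pair by prior × P(type-B child):
  AO × BB: posterior weight 2/3; P(next child type O) = 0.
  AO × BO: posterior weight 1/3; P(next child type O) = 1/4.
Weighted sum = 1/12.

1/12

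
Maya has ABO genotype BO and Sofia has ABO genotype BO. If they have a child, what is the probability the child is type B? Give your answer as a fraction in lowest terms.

ABO cross BO × BO → offspring phenotypes: 1/4 O, 3/4 B.
So P(type B) = 3/4.

3/4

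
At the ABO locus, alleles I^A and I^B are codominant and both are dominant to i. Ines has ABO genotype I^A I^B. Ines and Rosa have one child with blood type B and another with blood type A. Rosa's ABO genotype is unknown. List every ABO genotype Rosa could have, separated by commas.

For each candidate genotype of Rosa, check whether crossing it with I^A I^B can produce every observed child phenotype.
  I^A I^A → possible child types {A, AB} ✗
  I^A I^B → possible child types {A, B, AB} ✓
  I^A i → possible child types {A, B, AB} ✓
  I^B I^B → possible child types {B, AB} ✗
  I^B i → possible child types {A, B, AB} ✓
  i i → possible child types {A, B} ✓

I^A I^B, I^A i, I^B i, i i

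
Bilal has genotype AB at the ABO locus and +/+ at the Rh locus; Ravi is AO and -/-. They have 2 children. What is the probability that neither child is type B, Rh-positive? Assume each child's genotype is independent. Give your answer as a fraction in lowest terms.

9/16

ABO cross AB × AO → 1/2 A, 1/4 B, 1/4 AB.
Rh cross +/+ × -/- → 1 Rh+; so P(type B, Rh-positive) = 1/4 × 1 = 1/4 per child.
P(not type B, Rh-positive) = 3/4 for one child; (3/4)^2 = 9/16.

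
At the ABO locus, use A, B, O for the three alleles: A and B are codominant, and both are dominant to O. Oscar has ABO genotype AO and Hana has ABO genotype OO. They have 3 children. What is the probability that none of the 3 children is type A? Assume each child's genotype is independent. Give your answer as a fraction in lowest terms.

ABO cross AO × OO → 1/2 O, 1/2 A.
So P(type A) = 1/2 per child.
P(not type A) = 1/2 for one child; (1/2)^3 = 1/8.

1/8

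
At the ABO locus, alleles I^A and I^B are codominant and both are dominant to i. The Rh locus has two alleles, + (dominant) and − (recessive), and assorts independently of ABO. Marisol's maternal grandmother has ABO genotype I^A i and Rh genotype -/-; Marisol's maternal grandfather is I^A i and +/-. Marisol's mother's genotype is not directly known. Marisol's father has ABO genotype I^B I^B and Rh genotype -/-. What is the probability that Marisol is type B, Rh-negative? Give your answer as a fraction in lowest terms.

3/8

Marisol's mother's ABO genotype from I^A i × I^A i: 1/4 I^A I^A, 1/2 I^A i, 1/4 i i.
Crossing each possibility with the father I^B I^B and summing P(type B): 1/4·0 + 1/2·1/2 + 1/4·1 = 1/2.
Similarly for Rh via the mother's Rh distribution: P(Rh-) = 3/4.
Independent loci: 1/2 × 3/4 = 3/8.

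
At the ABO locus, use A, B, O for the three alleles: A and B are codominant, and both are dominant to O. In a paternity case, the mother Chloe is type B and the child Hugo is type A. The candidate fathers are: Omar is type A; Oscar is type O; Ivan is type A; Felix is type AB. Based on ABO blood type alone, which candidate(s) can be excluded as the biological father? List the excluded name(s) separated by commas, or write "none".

Oscar

A candidate is excluded only if no genotype consistent with his phenotype could produce a type A child with a type B mother.
Oscar (type O): no genotype consistent with that phenotype can produce a type-A child with a type-B mother.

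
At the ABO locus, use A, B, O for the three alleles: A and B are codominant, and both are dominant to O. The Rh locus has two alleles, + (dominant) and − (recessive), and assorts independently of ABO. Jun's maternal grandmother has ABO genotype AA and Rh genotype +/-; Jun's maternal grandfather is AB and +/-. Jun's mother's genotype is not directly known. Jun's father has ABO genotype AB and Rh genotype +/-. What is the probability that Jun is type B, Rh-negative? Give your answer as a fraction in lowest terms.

Jun's mother's ABO genotype from AA × AB: 1/2 AA, 1/2 AB.
Crossing each possibility with the father AB and summing P(type B): 1/2·0 + 1/2·1/4 = 1/8.
Similarly for Rh via the mother's Rh distribution: P(Rh-) = 1/4.
Independent loci: 1/8 × 1/4 = 1/32.

1/32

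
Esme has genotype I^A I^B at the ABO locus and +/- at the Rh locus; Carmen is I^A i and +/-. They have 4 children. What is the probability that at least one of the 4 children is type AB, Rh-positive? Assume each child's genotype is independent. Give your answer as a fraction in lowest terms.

ABO cross I^A I^B × I^A i → 1/2 A, 1/4 B, 1/4 AB.
Rh cross +/- × +/- → 3/4 Rh+, 1/4 Rh-; so P(type AB, Rh-positive) = 1/4 × 3/4 = 3/16 per child.
P(none) = (13/16)^4 = 28561/65536; P(at least one) = 1 − 28561/65536 = 36975/65536.

36975/65536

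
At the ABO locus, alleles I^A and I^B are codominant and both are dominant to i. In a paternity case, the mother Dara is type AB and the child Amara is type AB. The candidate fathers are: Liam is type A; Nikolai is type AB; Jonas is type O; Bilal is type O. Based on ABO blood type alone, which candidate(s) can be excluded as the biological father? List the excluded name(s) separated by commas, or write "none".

A candidate is excluded only if no genotype consistent with his phenotype could produce a type AB child with a type AB mother.
Jonas (type O): no genotype consistent with that phenotype can produce a type-AB child with a type-AB mother.
Bilal (type O): no genotype consistent with that phenotype can produce a type-AB child with a type-AB mother.

Jonas, Bilal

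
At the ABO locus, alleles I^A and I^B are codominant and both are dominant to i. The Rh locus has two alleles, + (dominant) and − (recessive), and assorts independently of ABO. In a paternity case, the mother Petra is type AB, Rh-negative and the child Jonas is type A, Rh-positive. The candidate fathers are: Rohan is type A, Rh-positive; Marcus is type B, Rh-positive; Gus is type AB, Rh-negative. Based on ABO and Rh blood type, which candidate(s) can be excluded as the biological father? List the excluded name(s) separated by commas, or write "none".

Gus

A candidate is excluded only if no genotype consistent with his phenotype could produce a type A, Rh-positive child with a type AB, Rh-negative mother.
Gus (type AB, Rh-): no genotype consistent with that phenotype can produce a type-A Rh+ child with a type-AB mother.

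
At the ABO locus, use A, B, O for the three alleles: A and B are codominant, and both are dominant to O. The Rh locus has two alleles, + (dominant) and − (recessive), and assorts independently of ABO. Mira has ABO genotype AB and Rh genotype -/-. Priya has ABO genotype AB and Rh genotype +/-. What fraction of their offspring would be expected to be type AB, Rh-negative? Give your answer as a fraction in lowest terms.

ABO cross AB × AB → offspring phenotypes: 1/4 A, 1/4 B, 1/2 AB.
Rh cross -/- × +/- → 1/2 Rh+, 1/2 Rh-.
Independent loci: P(type AB, Rh-negative) = 1/2 × 1/2 = 1/4.

1/4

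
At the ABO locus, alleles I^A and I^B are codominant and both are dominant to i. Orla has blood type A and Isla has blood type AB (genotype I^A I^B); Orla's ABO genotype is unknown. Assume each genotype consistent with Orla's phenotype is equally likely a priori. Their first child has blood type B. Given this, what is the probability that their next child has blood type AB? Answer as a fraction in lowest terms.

1/4

Possible genotypes: Orla ∈ {I^A I^A, I^A i}; Isla ∈ {I^A I^B}.
Weight each parental genotype pair by prior × P(type-B child):
  I^A i × I^A I^B: posterior weight 1; P(next child type AB) = 1/4.
Weighted sum = 1/4.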